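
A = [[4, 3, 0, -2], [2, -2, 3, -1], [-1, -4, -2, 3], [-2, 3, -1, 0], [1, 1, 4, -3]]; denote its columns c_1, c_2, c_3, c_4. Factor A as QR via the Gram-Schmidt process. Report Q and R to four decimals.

c_1 = (4, 2, -1, -2, 1); ‖c_1‖ = 5.0990, so e_1 = (0.7845, 0.3922, -0.1961, -0.3922, 0.1961).
e_1·c_2 = 0.7845·3 + 0.3922·(-2) + (-0.1961)·(-4) + (-0.3922)·3 + 0.1961·1 = 1.3728.
u_2 = c_2 − 1.3728·e_1 = (1.9231, -2.5385, -3.7308, 3.5385, 0.7308).
‖u_2‖ = 6.0922, so e_2 = (0.3157, -0.4167, -0.6124, 0.5808, 0.1200).
e_1·c_3 = 0.7845·0 + 0.3922·3 + (-0.1961)·(-2) + (-0.3922)·(-1) + 0.1961·4 = 2.7456; e_2·c_3 = 0.3157·0 + (-0.4167)·3 + (-0.6124)·(-2) + 0.5808·(-1) + 0.1200·4 = -0.1263.
u_3 = c_3 − 2.7456·e_1 + 0.1263·e_2 = (-2.1140, 1.8705, -1.5389, 0.1503, 3.4767).
‖u_3‖ = 4.7377, so e_3 = (-0.4462, 0.3948, -0.3248, 0.0317, 0.7338).
e_1·c_4 = 0.7845·(-2) + 0.3922·(-1) + (-0.1961)·3 + (-0.3922)·0 + 0.1961·(-3) = -3.1379; e_2·c_4 = 0.3157·(-2) + (-0.4167)·(-1) + (-0.6124)·3 + 0.5808·0 + 0.1200·(-3) = -2.4116; e_3·c_4 = (-0.4462)·(-2) + 0.3948·(-1) + (-0.3248)·3 + 0.0317·0 + 0.7338·(-3) = -2.6783.
u_4 = c_4 + 3.1379·e_1 + 2.4116·e_2 + 2.6783·e_3 = (0.0277, 0.2833, 0.0378, 0.2549, -0.1299).
‖u_4‖ = 0.4054, so e_4 = (0.0683, 0.6990, 0.0933, 0.6288, -0.3204).

Q = [[0.7845, 0.3157, -0.4462, 0.0683], [0.3922, -0.4167, 0.3948, 0.6990], [-0.1961, -0.6124, -0.3248, 0.0933], [-0.3922, 0.5808, 0.0317, 0.6288], [0.1961, 0.1200, 0.7338, -0.3204]], R = [[5.0990, 1.3728, 2.7456, -3.1379], [0.0000, 6.0922, -0.1263, -2.4116], [0.0000, 0.0000, 4.7377, -2.6783], [0.0000, 0.0000, 0.0000, 0.4054]]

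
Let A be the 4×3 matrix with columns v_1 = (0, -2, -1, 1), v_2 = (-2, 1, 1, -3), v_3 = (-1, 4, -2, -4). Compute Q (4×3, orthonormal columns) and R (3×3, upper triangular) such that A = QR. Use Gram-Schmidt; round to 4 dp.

e_1 = v_1/‖v_1‖ = (0, -2, -1, 1)/2.4495 = (0.0000, -0.8165, -0.4082, 0.4082).
r_{12} = e_1·v_2 = -2.4495.
u_2 = v_2 + 2.4495·e_1 = (-2.0000, -1.0000, 0.0000, -2.0000).
‖u_2‖ = 3.0000, so e_2 = (-0.6667, -0.3333, 0.0000, -0.6667).
r_{13} = e_1·v_3 = -4.0825; r_{23} = e_2·v_3 = 2.0000.
u_3 = v_3 + 4.0825·e_1 − 2.0000·e_2 = (0.3333, 1.3333, -3.6667, -1.0000).
‖u_3‖ = 4.0415, so e_3 = (0.0825, 0.3299, -0.9073, -0.2474).

Q = [[0.0000, -0.6667, 0.0825], [-0.8165, -0.3333, 0.3299], [-0.4082, 0.0000, -0.9073], [0.4082, -0.6667, -0.2474]], R = [[2.4495, -2.4495, -4.0825], [0.0000, 3.0000, 2.0000], [0.0000, 0.0000, 4.0415]]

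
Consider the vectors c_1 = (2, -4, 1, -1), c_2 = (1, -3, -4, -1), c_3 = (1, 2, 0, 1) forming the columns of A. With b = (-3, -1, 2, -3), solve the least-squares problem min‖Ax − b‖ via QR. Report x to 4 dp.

x = (-0.2951, -0.5628, -2.2404)

q_1 = c_1/‖c_1‖ = (2, -4, 1, -1)/4.6904 = (0.4264, -0.8528, 0.2132, -0.2132).
r_{12} = q_1·c_2 = 2.3452.
u_2 = c_2 − 2.3452·q_1 = (0.0000, -1.0000, -4.5000, -0.5000).
‖u_2‖ = 4.6368, so q_2 = (0.0000, -0.2157, -0.9705, -0.1078).
r_{13} = q_1·c_3 = -1.4924; r_{23} = q_2·c_3 = -0.5392.
u_3 = c_3 + 1.4924·q_1 + 0.5392·q_2 = (1.6364, 0.6110, -0.2051, 0.6237).
‖u_3‖ = 1.8660, so q_3 = (0.8769, 0.3274, -0.1099, 0.3342).
Qᵀb = (0.6396, -1.4018, -4.1807).
Back-substitute: x_3 = -4.1807/1.8660 = -2.2404.
x_2 = (-1.4018 + 0.5392·(-2.2404))/4.6368 = -0.5628.
x_1 = (0.6396 − 2.3452·(-0.5628) + 1.4924·(-2.2404))/4.6904 = -0.2951.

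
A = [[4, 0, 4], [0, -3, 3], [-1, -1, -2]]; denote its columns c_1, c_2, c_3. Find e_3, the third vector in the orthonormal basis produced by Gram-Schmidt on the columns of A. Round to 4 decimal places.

e_3 = (-0.2308, 0.3077, -0.9231)

c_1 = (4, 0, -1); ‖c_1‖ = 4.1231, so e_1 = (0.9701, 0.0000, -0.2425).
e_1·c_2 = 0.9701·0 + 0.0000·(-3) + (-0.2425)·(-1) = 0.2425.
u_2 = c_2 − 0.2425·e_1 = (-0.2353, -3.0000, -0.9412).
‖u_2‖ = 3.1530, so e_2 = (-0.0746, -0.9515, -0.2985).
e_1·c_3 = 0.9701·4 + 0.0000·3 + (-0.2425)·(-2) = 4.3656; e_2·c_3 = (-0.0746)·4 + (-0.9515)·3 + (-0.2985)·(-2) = -2.5560.
u_3 = c_3 − 4.3656·e_1 + 2.5560·e_2 = (-0.4260, 0.5680, -1.7041).
‖u_3‖ = 1.8462, so e_3 = (-0.2308, 0.3077, -0.9231).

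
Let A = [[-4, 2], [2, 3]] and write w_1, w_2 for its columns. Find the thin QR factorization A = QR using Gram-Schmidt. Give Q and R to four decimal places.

Q = [[-0.8944, 0.4472], [0.4472, 0.8944]], R = [[4.4721, -0.4472], [0.0000, 3.5777]]

e_1 = w_1/‖w_1‖ = (-4, 2)/4.4721 = (-0.8944, 0.4472).
r_{12} = e_1·w_2 = -0.4472.
u_2 = w_2 + 0.4472·e_1 = (1.6000, 3.2000).
‖u_2‖ = 3.5777, so e_2 = (0.4472, 0.8944).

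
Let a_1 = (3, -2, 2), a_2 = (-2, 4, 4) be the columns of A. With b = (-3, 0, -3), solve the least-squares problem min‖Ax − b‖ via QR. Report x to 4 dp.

a_1 = (3, -2, 2); ‖a_1‖ = 4.1231, so q_1 = (0.7276, -0.4851, 0.4851).
q_1·a_2 = 0.7276·(-2) + (-0.4851)·4 + 0.4851·4 = -1.4552.
u_2 = a_2 + 1.4552·q_1 = (-0.9412, 3.2941, 4.7059).
‖u_2‖ = 5.8209, so q_2 = (-0.1617, 0.5659, 0.8085).
Qᵀb = (-3.6380, -1.9403).
Back-substitute: x_2 = -1.9403/5.8209 = -0.3333.
x_1 = (-3.6380 + 1.4552·(-0.3333))/4.1231 = -1.0000.

x = (-1.0000, -0.3333)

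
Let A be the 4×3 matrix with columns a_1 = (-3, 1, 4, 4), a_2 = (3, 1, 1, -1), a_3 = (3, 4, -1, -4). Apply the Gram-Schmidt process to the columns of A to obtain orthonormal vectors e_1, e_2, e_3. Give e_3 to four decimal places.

e_3 = (-0.3584, 0.8549, -0.1312, -0.3513)

e_1 = a_1/‖a_1‖ = (-3, 1, 4, 4)/6.4807 = (-0.4629, 0.1543, 0.6172, 0.6172).
r_{12} = e_1·a_2 = -1.2344.
u_2 = a_2 + 1.2344·e_1 = (2.4286, 1.1905, 1.7619, -0.2381).
‖u_2‖ = 3.2367, so e_2 = (0.7503, 0.3678, 0.5444, -0.0736).
r_{13} = e_1·a_3 = -3.8576; r_{23} = e_2·a_3 = 3.4721.
u_3 = a_3 + 3.8576·e_1 − 3.4721·e_2 = (-1.3909, 3.3182, -0.5091, -1.3636).
‖u_3‖ = 3.8812, so e_3 = (-0.3584, 0.8549, -0.1312, -0.3513).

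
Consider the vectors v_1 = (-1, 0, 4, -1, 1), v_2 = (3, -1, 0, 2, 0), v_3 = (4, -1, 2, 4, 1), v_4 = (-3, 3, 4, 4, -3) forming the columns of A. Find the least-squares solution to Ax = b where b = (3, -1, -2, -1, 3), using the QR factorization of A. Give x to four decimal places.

v_1 = (-1, 0, 4, -1, 1); ‖v_1‖ = 4.3589, so q_1 = (-0.2294, 0.0000, 0.9177, -0.2294, 0.2294).
q_1·v_2 = (-0.2294)·3 + 0.0000·(-1) + 0.9177·0 + (-0.2294)·2 + 0.2294·0 = -1.1471.
u_2 = v_2 + 1.1471·q_1 = (2.7368, -1.0000, 1.0526, 1.7368, 0.2632).
‖u_2‖ = 3.5615, so q_2 = (0.7685, -0.2808, 0.2956, 0.4877, 0.0739).
q_1·v_3 = (-0.2294)·4 + 0.0000·(-1) + 0.9177·2 + (-0.2294)·4 + 0.2294·1 = 0.2294; q_2·v_3 = 0.7685·4 + (-0.2808)·(-1) + 0.2956·2 + 0.4877·4 + 0.0739·1 = 5.9703.
u_3 = v_3 − 0.2294·q_1 − 5.9703·q_2 = (-0.5353, 0.6763, 0.0249, 1.1411, 0.5062).
‖u_3‖ = 1.5175, so q_3 = (-0.3527, 0.4457, 0.0164, 0.7519, 0.3336).
q_1·v_4 = (-0.2294)·(-3) + 0.0000·3 + 0.9177·4 + (-0.2294)·4 + 0.2294·(-3) = 2.7530; q_2·v_4 = 0.7685·(-3) + (-0.2808)·3 + 0.2956·4 + 0.4877·4 + 0.0739·(-3) = -0.2364; q_3·v_4 = (-0.3527)·(-3) + 0.4457·3 + 0.0164·4 + 0.7519·4 + 0.3336·(-3) = 4.4678.
u_4 = v_4 − 2.7530·q_1 + 0.2364·q_2 − 4.4678·q_3 = (-0.6108, 0.9423, 1.4703, 1.3874, -5.1045).
‖u_4‖ = 5.6039, so q_4 = (-0.1090, 0.1682, 0.2624, 0.2476, -0.9109).
Qᵀb = (-1.6059, 1.7290, -1.2879, -4.0001).
Back-substitute: x_4 = -4.0001/5.6039 = -0.7138.
x_3 = (-1.2879 − 4.4678·(-0.7138))/1.5175 = 1.2529.
x_2 = (1.7290 − 5.9703·1.2529 + 0.2364·(-0.7138))/3.5615 = -1.6622.
x_1 = (-1.6059 + 1.1471·(-1.6622) − 0.2294·1.2529 − 2.7530·(-0.7138))/4.3589 = -0.4210.

x = (-0.4210, -1.6622, 1.2529, -0.7138)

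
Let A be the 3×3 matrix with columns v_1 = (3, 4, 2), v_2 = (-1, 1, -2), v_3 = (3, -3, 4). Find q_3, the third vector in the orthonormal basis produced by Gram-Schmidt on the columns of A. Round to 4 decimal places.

q_1 = v_1/‖v_1‖ = (3, 4, 2)/5.3852 = (0.5571, 0.7428, 0.3714).
r_{12} = q_1·v_2 = -0.5571.
u_2 = v_2 + 0.5571·q_1 = (-0.6897, 1.4138, -1.7931).
‖u_2‖ = 2.3853, so q_2 = (-0.2891, 0.5927, -0.7517).
r_{13} = q_1·v_3 = 0.9285; r_{23} = q_2·v_3 = -5.6524.
u_3 = v_3 − 0.9285·q_1 + 5.6524·q_2 = (0.8485, -0.3394, -0.5939).
‖u_3‖ = 1.0899, so q_3 = (0.7785, -0.3114, -0.5449).

q_3 = (0.7785, -0.3114, -0.5449)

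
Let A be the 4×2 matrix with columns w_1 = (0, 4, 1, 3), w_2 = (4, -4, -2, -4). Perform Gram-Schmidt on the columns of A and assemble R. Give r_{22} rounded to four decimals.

r_{22} = 4.1695

w_1 = (0, 4, 1, 3); ‖w_1‖ = 5.0990, so e_1 = (0.0000, 0.7845, 0.1961, 0.5883).
e_1·w_2 = 0.0000·4 + 0.7845·(-4) + 0.1961·(-2) + 0.5883·(-4) = -5.8835.
u_2 = w_2 + 5.8835·e_1 = (4.0000, 0.6154, -0.8462, -0.5385).
r_{22} = ‖u_2‖ = 4.1695.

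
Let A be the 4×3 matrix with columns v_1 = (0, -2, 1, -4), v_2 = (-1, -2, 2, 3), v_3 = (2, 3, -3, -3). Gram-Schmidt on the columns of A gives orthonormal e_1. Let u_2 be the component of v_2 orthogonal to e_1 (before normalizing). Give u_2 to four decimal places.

u_2 = (-1.0000, -2.5714, 2.2857, 1.8571)

e_1 = v_1/‖v_1‖ = (0, -2, 1, -4)/4.5826 = (0.0000, -0.4364, 0.2182, -0.8729).
r_{12} = e_1·v_2 = -1.3093.
u_2 = v_2 + 1.3093·e_1 = (-1.0000, -2.5714, 2.2857, 1.8571).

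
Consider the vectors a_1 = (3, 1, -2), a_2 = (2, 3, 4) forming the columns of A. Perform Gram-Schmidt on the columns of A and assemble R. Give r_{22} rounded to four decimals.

r_{22} = 5.3785

a_1 = (3, 1, -2); ‖a_1‖ = 3.7417, so q_1 = (0.8018, 0.2673, -0.5345).
q_1·a_2 = 0.8018·2 + 0.2673·3 + (-0.5345)·4 = 0.2673.
u_2 = a_2 − 0.2673·q_1 = (1.7857, 2.9286, 4.1429).
r_{22} = ‖u_2‖ = 5.3785.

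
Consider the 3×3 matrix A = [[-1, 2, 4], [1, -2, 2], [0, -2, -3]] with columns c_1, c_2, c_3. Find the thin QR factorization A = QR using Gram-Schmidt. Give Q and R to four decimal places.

c_1 = (-1, 1, 0); ‖c_1‖ = 1.4142, so q_1 = (-0.7071, 0.7071, 0.0000).
q_1·c_2 = (-0.7071)·2 + 0.7071·(-2) + 0.0000·(-2) = -2.8284.
u_2 = c_2 + 2.8284·q_1 = (0.0000, 0.0000, -2.0000).
‖u_2‖ = 2.0000, so q_2 = (0.0000, 0.0000, -1.0000).
q_1·c_3 = (-0.7071)·4 + 0.7071·2 + 0.0000·(-3) = -1.4142; q_2·c_3 = 0.0000·4 + (0.0000)·2 + (-1.0000)·(-3) = 3.0000.
u_3 = c_3 + 1.4142·q_1 − 3.0000·q_2 = (3.0000, 3.0000, 0.0000).
‖u_3‖ = 4.2426, so q_3 = (0.7071, 0.7071, 0.0000).

Q = [[-0.7071, 0.0000, 0.7071], [0.7071, 0.0000, 0.7071], [0.0000, -1.0000, 0.0000]], R = [[1.4142, -2.8284, -1.4142], [0.0000, 2.0000, 3.0000], [0.0000, 0.0000, 4.2426]]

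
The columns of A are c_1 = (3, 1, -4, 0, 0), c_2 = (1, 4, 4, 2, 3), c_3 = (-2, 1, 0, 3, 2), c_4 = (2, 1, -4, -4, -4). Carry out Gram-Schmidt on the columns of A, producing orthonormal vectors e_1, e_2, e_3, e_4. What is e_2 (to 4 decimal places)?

e_2 = (0.3113, 0.6637, 0.3994, 0.3054, 0.4581)

c_1 = (3, 1, -4, 0, 0); ‖c_1‖ = 5.0990, so e_1 = (0.5883, 0.1961, -0.7845, 0.0000, 0.0000).
e_1·c_2 = 0.5883·1 + 0.1961·4 + (-0.7845)·4 + 0.0000·2 + 0.0000·3 = -1.7650.
u_2 = c_2 + 1.7650·e_1 = (2.0385, 4.3462, 2.6154, 2.0000, 3.0000).
‖u_2‖ = 6.5486, so e_2 = (0.3113, 0.6637, 0.3994, 0.3054, 0.4581).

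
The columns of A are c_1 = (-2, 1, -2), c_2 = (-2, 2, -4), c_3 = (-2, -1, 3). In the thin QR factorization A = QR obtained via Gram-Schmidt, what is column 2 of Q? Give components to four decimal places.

q_2 = (0.7454, 0.2981, -0.5963)

c_1 = (-2, 1, -2); ‖c_1‖ = 3.0000, so q_1 = (-0.6667, 0.3333, -0.6667).
q_1·c_2 = (-0.6667)·(-2) + 0.3333·2 + (-0.6667)·(-4) = 4.6667.
u_2 = c_2 − 4.6667·q_1 = (1.1111, 0.4444, -0.8889).
‖u_2‖ = 1.4907, so q_2 = (0.7454, 0.2981, -0.5963).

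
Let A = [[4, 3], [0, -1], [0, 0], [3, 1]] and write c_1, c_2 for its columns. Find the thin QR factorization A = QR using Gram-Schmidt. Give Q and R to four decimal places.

Q = [[0.8000, 0.4243], [0.0000, -0.7071], [0.0000, 0.0000], [0.6000, -0.5657]], R = [[5.0000, 3.0000], [0.0000, 1.4142]]

q_1 = c_1/‖c_1‖ = (4, 0, 0, 3)/5.0000 = (0.8000, 0.0000, 0.0000, 0.6000).
r_{12} = q_1·c_2 = 3.0000.
u_2 = c_2 − 3.0000·q_1 = (0.6000, -1.0000, 0.0000, -0.8000).
‖u_2‖ = 1.4142, so q_2 = (0.4243, -0.7071, 0.0000, -0.5657).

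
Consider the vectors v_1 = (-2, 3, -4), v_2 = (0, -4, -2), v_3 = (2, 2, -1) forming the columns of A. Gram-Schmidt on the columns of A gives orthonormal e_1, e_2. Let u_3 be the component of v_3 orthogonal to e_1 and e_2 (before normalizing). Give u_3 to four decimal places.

u_3 = (2.3404, 0.4255, -0.8511)

v_1 = (-2, 3, -4); ‖v_1‖ = 5.3852, so e_1 = (-0.3714, 0.5571, -0.7428).
e_1·v_2 = (-0.3714)·0 + 0.5571·(-4) + (-0.7428)·(-2) = -0.7428.
u_2 = v_2 + 0.7428·e_1 = (-0.2759, -3.5862, -2.5517).
‖u_2‖ = 4.4100, so e_2 = (-0.0626, -0.8132, -0.5786).
e_1·v_3 = (-0.3714)·2 + 0.5571·2 + (-0.7428)·(-1) = 1.1142; e_2·v_3 = (-0.0626)·2 + (-0.8132)·2 + (-0.5786)·(-1) = -1.1729.
u_3 = v_3 − 1.1142·e_1 + 1.1729·e_2 = (2.3404, 0.4255, -0.8511).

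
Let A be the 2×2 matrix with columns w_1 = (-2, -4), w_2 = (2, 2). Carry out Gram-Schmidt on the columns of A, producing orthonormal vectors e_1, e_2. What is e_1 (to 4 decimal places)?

w_1 = (-2, -4); ‖w_1‖ = 4.4721, so e_1 = (-0.4472, -0.8944).

e_1 = (-0.4472, -0.8944)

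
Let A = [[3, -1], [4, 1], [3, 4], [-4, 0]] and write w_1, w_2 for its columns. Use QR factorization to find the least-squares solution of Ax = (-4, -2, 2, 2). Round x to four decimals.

w_1 = (3, 4, 3, -4); ‖w_1‖ = 7.0711, so e_1 = (0.4243, 0.5657, 0.4243, -0.5657).
e_1·w_2 = 0.4243·(-1) + 0.5657·1 + 0.4243·4 + (-0.5657)·0 = 1.8385.
u_2 = w_2 − 1.8385·e_1 = (-1.7800, -0.0400, 3.2200, 1.0400).
‖u_2‖ = 3.8236, so e_2 = (-0.4655, -0.0105, 0.8421, 0.2720).
Qᵀb = (-3.1113, 4.1113).
Back-substitute: x_2 = 4.1113/3.8236 = 1.0752.
x_1 = (-3.1113 − 1.8385·1.0752)/7.0711 = -0.7196.

x = (-0.7196, 1.0752)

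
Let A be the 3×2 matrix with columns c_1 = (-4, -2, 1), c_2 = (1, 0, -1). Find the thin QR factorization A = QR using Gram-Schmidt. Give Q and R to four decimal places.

Q = [[-0.8729, 0.0529], [-0.4364, -0.5293], [0.2182, -0.8468]], R = [[4.5826, -1.0911], [0.0000, 0.8997]]

e_1 = c_1/‖c_1‖ = (-4, -2, 1)/4.5826 = (-0.8729, -0.4364, 0.2182).
r_{12} = e_1·c_2 = -1.0911.
u_2 = c_2 + 1.0911·e_1 = (0.0476, -0.4762, -0.7619).
‖u_2‖ = 0.8997, so e_2 = (0.0529, -0.5293, -0.8468).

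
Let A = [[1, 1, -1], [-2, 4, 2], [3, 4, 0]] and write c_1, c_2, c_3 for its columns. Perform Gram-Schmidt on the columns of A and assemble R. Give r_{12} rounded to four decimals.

c_1 = (1, -2, 3); ‖c_1‖ = 3.7417, so e_1 = (0.2673, -0.5345, 0.8018).
r_{12} = e_1·c_2 = 1.3363.

r_{12} = 1.3363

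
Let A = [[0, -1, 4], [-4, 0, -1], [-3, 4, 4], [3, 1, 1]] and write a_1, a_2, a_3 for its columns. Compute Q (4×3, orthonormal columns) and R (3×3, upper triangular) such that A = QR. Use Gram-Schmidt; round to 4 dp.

Q = [[0.0000, -0.2530, 0.9585], [-0.6860, -0.2679, -0.1608], [-0.5145, 0.8112, 0.2346], [0.5145, 0.4540, 0.0202]], R = [[5.8310, -1.5435, -0.8575], [0.0000, 3.9519, 2.9546], [0.0000, 0.0000, 4.9533]]

e_1 = a_1/‖a_1‖ = (0, -4, -3, 3)/5.8310 = (0.0000, -0.6860, -0.5145, 0.5145).
r_{12} = e_1·a_2 = -1.5435.
u_2 = a_2 + 1.5435·e_1 = (-1.0000, -1.0588, 3.2059, 1.7941).
‖u_2‖ = 3.9519, so e_2 = (-0.2530, -0.2679, 0.8112, 0.4540).
r_{13} = e_1·a_3 = -0.8575; r_{23} = e_2·a_3 = 2.9546.
u_3 = a_3 + 0.8575·e_1 − 2.9546·e_2 = (4.7476, -0.7966, 1.1620, 0.0998).
‖u_3‖ = 4.9533, so e_3 = (0.9585, -0.1608, 0.2346, 0.0202).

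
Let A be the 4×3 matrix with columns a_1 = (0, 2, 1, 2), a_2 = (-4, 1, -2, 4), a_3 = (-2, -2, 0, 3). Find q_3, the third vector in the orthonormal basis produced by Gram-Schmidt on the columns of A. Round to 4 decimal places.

a_1 = (0, 2, 1, 2); ‖a_1‖ = 3.0000, so q_1 = (0.0000, 0.6667, 0.3333, 0.6667).
q_1·a_2 = 0.0000·(-4) + 0.6667·1 + 0.3333·(-2) + 0.6667·4 = 2.6667.
u_2 = a_2 − 2.6667·q_1 = (-4.0000, -0.7778, -2.8889, 2.2222).
‖u_2‖ = 5.4671, so q_2 = (-0.7317, -0.1423, -0.5284, 0.4065).
q_1·a_3 = 0.0000·(-2) + 0.6667·(-2) + 0.3333·0 + 0.6667·3 = 0.6667; q_2·a_3 = (-0.7317)·(-2) + (-0.1423)·(-2) + (-0.5284)·0 + 0.4065·3 = 2.9673.
u_3 = a_3 − 0.6667·q_1 − 2.9673·q_2 = (0.1710, -2.0223, 1.3457, 1.3494).
‖u_3‖ = 2.7840, so q_3 = (0.0614, -0.7264, 0.4834, 0.4847).

q_3 = (0.0614, -0.7264, 0.4834, 0.4847)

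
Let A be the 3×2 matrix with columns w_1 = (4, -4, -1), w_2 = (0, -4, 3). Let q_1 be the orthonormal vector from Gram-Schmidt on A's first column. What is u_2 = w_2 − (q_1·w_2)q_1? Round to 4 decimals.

q_1 = w_1/‖w_1‖ = (4, -4, -1)/5.7446 = (0.6963, -0.6963, -0.1741).
r_{12} = q_1·w_2 = 2.2630.
u_2 = w_2 − 2.2630·q_1 = (-1.5758, -2.4242, 3.3939).

u_2 = (-1.5758, -2.4242, 3.3939)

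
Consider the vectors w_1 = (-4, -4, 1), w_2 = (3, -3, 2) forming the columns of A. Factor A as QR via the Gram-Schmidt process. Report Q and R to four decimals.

e_1 = w_1/‖w_1‖ = (-4, -4, 1)/5.7446 = (-0.6963, -0.6963, 0.1741).
r_{12} = e_1·w_2 = 0.3482.
u_2 = w_2 − 0.3482·e_1 = (3.2424, -2.7576, 1.9394).
‖u_2‖ = 4.6775, so e_2 = (0.6932, -0.5895, 0.4146).

Q = [[-0.6963, 0.6932], [-0.6963, -0.5895], [0.1741, 0.4146]], R = [[5.7446, 0.3482], [0.0000, 4.6775]]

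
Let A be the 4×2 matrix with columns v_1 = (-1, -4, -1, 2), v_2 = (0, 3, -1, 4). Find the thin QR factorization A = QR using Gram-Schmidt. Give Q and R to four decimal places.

v_1 = (-1, -4, -1, 2); ‖v_1‖ = 4.6904, so e_1 = (-0.2132, -0.8528, -0.2132, 0.4264).
e_1·v_2 = (-0.2132)·0 + (-0.8528)·3 + (-0.2132)·(-1) + 0.4264·4 = -0.6396.
u_2 = v_2 + 0.6396·e_1 = (-0.1364, 2.4545, -1.1364, 4.2727).
‖u_2‖ = 5.0587, so e_2 = (-0.0270, 0.4852, -0.2246, 0.8446).

Q = [[-0.2132, -0.0270], [-0.8528, 0.4852], [-0.2132, -0.2246], [0.4264, 0.8446]], R = [[4.6904, -0.6396], [0.0000, 5.0587]]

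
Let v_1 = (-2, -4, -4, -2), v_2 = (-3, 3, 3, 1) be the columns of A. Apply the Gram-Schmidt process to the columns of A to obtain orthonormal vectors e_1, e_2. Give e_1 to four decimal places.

e_1 = (-0.3162, -0.6325, -0.6325, -0.3162)

v_1 = (-2, -4, -4, -2); ‖v_1‖ = 6.3246, so e_1 = (-0.3162, -0.6325, -0.6325, -0.3162).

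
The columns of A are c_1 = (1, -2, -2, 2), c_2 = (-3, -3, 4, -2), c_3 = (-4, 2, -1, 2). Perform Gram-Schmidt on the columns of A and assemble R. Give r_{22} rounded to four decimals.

r_{22} = 5.6364

c_1 = (1, -2, -2, 2); ‖c_1‖ = 3.6056, so e_1 = (0.2774, -0.5547, -0.5547, 0.5547).
e_1·c_2 = 0.2774·(-3) + (-0.5547)·(-3) + (-0.5547)·4 + 0.5547·(-2) = -2.4962.
u_2 = c_2 + 2.4962·e_1 = (-2.3077, -4.3846, 2.6154, -0.6154).
r_{22} = ‖u_2‖ = 5.6364.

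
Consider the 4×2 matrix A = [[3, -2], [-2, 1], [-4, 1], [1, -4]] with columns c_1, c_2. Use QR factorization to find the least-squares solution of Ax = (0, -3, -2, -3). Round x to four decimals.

x = (0.8762, 0.9554)

c_1 = (3, -2, -4, 1); ‖c_1‖ = 5.4772, so e_1 = (0.5477, -0.3651, -0.7303, 0.1826).
e_1·c_2 = 0.5477·(-2) + (-0.3651)·1 + (-0.7303)·1 + 0.1826·(-4) = -2.9212.
u_2 = c_2 + 2.9212·e_1 = (-0.4000, -0.0667, -1.1333, -3.4667).
‖u_2‖ = 3.6697, so e_2 = (-0.1090, -0.0182, -0.3088, -0.9447).
Qᵀb = (2.0083, 3.5062).
Back-substitute: x_2 = 3.5062/3.6697 = 0.9554.
x_1 = (2.0083 + 2.9212·0.9554)/5.4772 = 0.8762.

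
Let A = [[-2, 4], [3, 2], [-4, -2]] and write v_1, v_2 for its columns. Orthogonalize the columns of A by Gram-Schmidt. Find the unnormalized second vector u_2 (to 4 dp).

u_2 = (4.4138, 1.3793, -1.1724)

q_1 = v_1/‖v_1‖ = (-2, 3, -4)/5.3852 = (-0.3714, 0.5571, -0.7428).
r_{12} = q_1·v_2 = 1.1142.
u_2 = v_2 − 1.1142·q_1 = (4.4138, 1.3793, -1.1724).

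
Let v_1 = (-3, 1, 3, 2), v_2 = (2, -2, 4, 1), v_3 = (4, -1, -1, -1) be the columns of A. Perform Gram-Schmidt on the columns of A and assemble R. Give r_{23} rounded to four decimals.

r_{23} = 2.0028

v_1 = (-3, 1, 3, 2); ‖v_1‖ = 4.7958, so q_1 = (-0.6255, 0.2085, 0.6255, 0.4170).
q_1·v_2 = (-0.6255)·2 + 0.2085·(-2) + 0.6255·4 + 0.4170·1 = 1.2511.
u_2 = v_2 − 1.2511·q_1 = (2.7826, -2.2609, 3.2174, 0.4783).
‖u_2‖ = 4.8409, so q_2 = (0.5748, -0.4670, 0.6646, 0.0988).
r_{23} = q_2·v_3 = 2.0028.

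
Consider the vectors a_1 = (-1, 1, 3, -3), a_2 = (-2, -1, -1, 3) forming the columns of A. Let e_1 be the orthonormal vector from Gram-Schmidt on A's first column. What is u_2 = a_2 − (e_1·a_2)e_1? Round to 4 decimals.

u_2 = (-2.5500, -0.4500, 0.6500, 1.3500)

a_1 = (-1, 1, 3, -3); ‖a_1‖ = 4.4721, so e_1 = (-0.2236, 0.2236, 0.6708, -0.6708).
e_1·a_2 = (-0.2236)·(-2) + 0.2236·(-1) + 0.6708·(-1) + (-0.6708)·3 = -2.4597.
u_2 = a_2 + 2.4597·e_1 = (-2.5500, -0.4500, 0.6500, 1.3500).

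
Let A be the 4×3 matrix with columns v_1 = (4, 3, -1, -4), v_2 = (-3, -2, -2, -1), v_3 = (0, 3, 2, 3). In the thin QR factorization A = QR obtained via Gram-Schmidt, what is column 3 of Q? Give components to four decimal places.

v_1 = (4, 3, -1, -4); ‖v_1‖ = 6.4807, so q_1 = (0.6172, 0.4629, -0.1543, -0.6172).
q_1·v_2 = 0.6172·(-3) + 0.4629·(-2) + (-0.1543)·(-2) + (-0.6172)·(-1) = -1.8516.
u_2 = v_2 + 1.8516·q_1 = (-1.8571, -1.1429, -2.2857, -2.1429).
‖u_2‖ = 3.8173, so q_2 = (-0.4865, -0.2994, -0.5988, -0.5614).
q_1·v_3 = 0.6172·0 + 0.4629·3 + (-0.1543)·2 + (-0.6172)·3 = -0.7715; q_2·v_3 = (-0.4865)·0 + (-0.2994)·3 + (-0.5988)·2 + (-0.5614)·3 = -3.7798.
u_3 = v_3 + 0.7715·q_1 + 3.7798·q_2 = (-1.3627, 2.2255, -0.3824, 0.4020).
‖u_3‖ = 2.6679, so q_3 = (-0.5108, 0.8342, -0.1433, 0.1507).

q_3 = (-0.5108, 0.8342, -0.1433, 0.1507)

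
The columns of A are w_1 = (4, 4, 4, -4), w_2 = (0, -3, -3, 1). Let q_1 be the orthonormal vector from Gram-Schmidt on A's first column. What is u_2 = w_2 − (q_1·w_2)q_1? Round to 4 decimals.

u_2 = (1.7500, -1.2500, -1.2500, -0.7500)

q_1 = w_1/‖w_1‖ = (4, 4, 4, -4)/8.0000 = (0.5000, 0.5000, 0.5000, -0.5000).
r_{12} = q_1·w_2 = -3.5000.
u_2 = w_2 + 3.5000·q_1 = (1.7500, -1.2500, -1.2500, -0.7500).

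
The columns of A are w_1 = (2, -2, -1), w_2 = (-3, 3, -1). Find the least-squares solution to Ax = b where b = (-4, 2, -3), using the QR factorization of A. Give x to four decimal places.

x = (1.2000, 1.8000)

e_1 = w_1/‖w_1‖ = (2, -2, -1)/3.0000 = (0.6667, -0.6667, -0.3333).
r_{12} = e_1·w_2 = -3.6667.
u_2 = w_2 + 3.6667·e_1 = (-0.5556, 0.5556, -2.2222).
‖u_2‖ = 2.3570, so e_2 = (-0.2357, 0.2357, -0.9428).
Qᵀb = (-3.0000, 4.2426).
Back-substitute: x_2 = 4.2426/2.3570 = 1.8000.
x_1 = (-3.0000 + 3.6667·1.8000)/3.0000 = 1.2000.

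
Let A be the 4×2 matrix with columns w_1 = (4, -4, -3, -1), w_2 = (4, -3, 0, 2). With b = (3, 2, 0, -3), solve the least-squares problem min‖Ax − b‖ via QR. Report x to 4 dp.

x = (0.3745, -0.3358)

w_1 = (4, -4, -3, -1); ‖w_1‖ = 6.4807, so e_1 = (0.6172, -0.6172, -0.4629, -0.1543).
e_1·w_2 = 0.6172·4 + (-0.6172)·(-3) + (-0.4629)·0 + (-0.1543)·2 = 4.0119.
u_2 = w_2 − 4.0119·e_1 = (1.5238, -0.5238, 1.8571, 2.6190).
‖u_2‖ = 3.5923, so e_2 = (0.4242, -0.1458, 0.5170, 0.7291).
Qᵀb = (1.0801, -1.2063).
Back-substitute: x_2 = -1.2063/3.5923 = -0.3358.
x_1 = (1.0801 − 4.0119·(-0.3358))/6.4807 = 0.3745.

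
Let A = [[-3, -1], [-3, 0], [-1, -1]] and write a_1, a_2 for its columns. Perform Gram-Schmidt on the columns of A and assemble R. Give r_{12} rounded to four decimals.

r_{12} = 0.9177

q_1 = a_1/‖a_1‖ = (-3, -3, -1)/4.3589 = (-0.6882, -0.6882, -0.2294).
r_{12} = q_1·a_2 = 0.9177.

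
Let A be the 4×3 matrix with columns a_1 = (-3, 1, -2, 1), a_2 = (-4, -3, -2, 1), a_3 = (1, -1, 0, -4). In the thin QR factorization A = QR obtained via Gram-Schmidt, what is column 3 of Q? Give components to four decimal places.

e_3 = (-0.1163, 0.0291, -0.2864, -0.9506)

e_1 = a_1/‖a_1‖ = (-3, 1, -2, 1)/3.8730 = (-0.7746, 0.2582, -0.5164, 0.2582).
r_{12} = e_1·a_2 = 3.6148.
u_2 = a_2 − 3.6148·e_1 = (-1.2000, -3.9333, -0.1333, 0.0667).
‖u_2‖ = 4.1150, so e_2 = (-0.2916, -0.9558, -0.0324, 0.0162).
r_{13} = e_1·a_3 = -2.0656; r_{23} = e_2·a_3 = 0.5994.
u_3 = a_3 + 2.0656·e_1 − 0.5994·e_2 = (-0.4252, 0.1063, -1.0472, -3.4764).
‖u_3‖ = 3.6571, so e_3 = (-0.1163, 0.0291, -0.2864, -0.9506).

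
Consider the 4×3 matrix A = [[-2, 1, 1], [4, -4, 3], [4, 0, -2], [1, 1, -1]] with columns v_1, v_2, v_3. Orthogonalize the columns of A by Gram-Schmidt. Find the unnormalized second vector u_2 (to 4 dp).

u_2 = (0.0811, -2.1622, 1.8378, 1.4595)

v_1 = (-2, 4, 4, 1); ‖v_1‖ = 6.0828, so q_1 = (-0.3288, 0.6576, 0.6576, 0.1644).
q_1·v_2 = (-0.3288)·1 + 0.6576·(-4) + 0.6576·0 + 0.1644·1 = -2.7948.
u_2 = v_2 + 2.7948·q_1 = (0.0811, -2.1622, 1.8378, 1.4595).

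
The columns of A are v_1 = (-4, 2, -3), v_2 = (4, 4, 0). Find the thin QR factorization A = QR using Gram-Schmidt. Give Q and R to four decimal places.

q_1 = v_1/‖v_1‖ = (-4, 2, -3)/5.3852 = (-0.7428, 0.3714, -0.5571).
r_{12} = q_1·v_2 = -1.4856.
u_2 = v_2 + 1.4856·q_1 = (2.8966, 4.5517, -0.8276).
‖u_2‖ = 5.4583, so q_2 = (0.5307, 0.8339, -0.1516).

Q = [[-0.7428, 0.5307], [0.3714, 0.8339], [-0.5571, -0.1516]], R = [[5.3852, -1.4856], [0.0000, 5.4583]]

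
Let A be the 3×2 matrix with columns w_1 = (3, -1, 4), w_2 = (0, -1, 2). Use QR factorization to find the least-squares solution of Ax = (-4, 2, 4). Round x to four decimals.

x = (-0.8980, 2.8163)

w_1 = (3, -1, 4); ‖w_1‖ = 5.0990, so q_1 = (0.5883, -0.1961, 0.7845).
q_1·w_2 = 0.5883·0 + (-0.1961)·(-1) + 0.7845·2 = 1.7650.
u_2 = w_2 − 1.7650·q_1 = (-1.0385, -0.6538, 0.6154).
‖u_2‖ = 1.3728, so q_2 = (-0.7564, -0.4763, 0.4483).
Qᵀb = (0.3922, 3.8663).
Back-substitute: x_2 = 3.8663/1.3728 = 2.8163.
x_1 = (0.3922 − 1.7650·2.8163)/5.0990 = -0.8980.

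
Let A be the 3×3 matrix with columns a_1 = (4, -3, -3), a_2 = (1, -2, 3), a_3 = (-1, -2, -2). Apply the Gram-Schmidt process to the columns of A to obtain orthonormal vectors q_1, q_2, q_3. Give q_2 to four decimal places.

a_1 = (4, -3, -3); ‖a_1‖ = 5.8310, so q_1 = (0.6860, -0.5145, -0.5145).
q_1·a_2 = 0.6860·1 + (-0.5145)·(-2) + (-0.5145)·3 = 0.1715.
u_2 = a_2 − 0.1715·q_1 = (0.8824, -1.9118, 3.0882).
‖u_2‖ = 3.7377, so q_2 = (0.2361, -0.5115, 0.8262).

q_2 = (0.2361, -0.5115, 0.8262)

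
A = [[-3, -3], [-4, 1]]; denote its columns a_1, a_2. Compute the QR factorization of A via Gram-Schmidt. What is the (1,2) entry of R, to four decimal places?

a_1 = (-3, -4); ‖a_1‖ = 5.0000, so q_1 = (-0.6000, -0.8000).
r_{12} = q_1·a_2 = 1.0000.

r_{12} = 1.0000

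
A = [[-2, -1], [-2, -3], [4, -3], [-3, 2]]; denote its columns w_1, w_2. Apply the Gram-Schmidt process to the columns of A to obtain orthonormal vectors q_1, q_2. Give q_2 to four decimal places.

q_2 = (-0.3594, -0.8070, -0.4001, 0.2441)

w_1 = (-2, -2, 4, -3); ‖w_1‖ = 5.7446, so q_1 = (-0.3482, -0.3482, 0.6963, -0.5222).
q_1·w_2 = (-0.3482)·(-1) + (-0.3482)·(-3) + 0.6963·(-3) + (-0.5222)·2 = -1.7408.
u_2 = w_2 + 1.7408·q_1 = (-1.6061, -3.6061, -1.7879, 1.0909).
‖u_2‖ = 4.4687, so q_2 = (-0.3594, -0.8070, -0.4001, 0.2441).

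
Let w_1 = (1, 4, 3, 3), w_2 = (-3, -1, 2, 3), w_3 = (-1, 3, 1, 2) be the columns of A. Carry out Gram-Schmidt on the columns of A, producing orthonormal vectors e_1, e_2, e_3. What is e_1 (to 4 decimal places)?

w_1 = (1, 4, 3, 3); ‖w_1‖ = 5.9161, so e_1 = (0.1690, 0.6761, 0.5071, 0.5071).

e_1 = (0.1690, 0.6761, 0.5071, 0.5071)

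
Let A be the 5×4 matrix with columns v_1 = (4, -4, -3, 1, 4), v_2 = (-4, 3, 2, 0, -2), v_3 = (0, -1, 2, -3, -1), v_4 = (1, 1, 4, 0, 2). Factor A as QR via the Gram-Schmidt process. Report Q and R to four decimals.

Q = [[0.5252, -0.6862, -0.2963, 0.4020], [-0.5252, 0.0643, -0.4983, 0.3356], [-0.3939, -0.1072, 0.4377, 0.7114], [0.1313, 0.4503, -0.6263, 0.2255], [0.5252, 0.5575, 0.2828, 0.4108]], R = [[7.6158, -5.5149, -1.1818, -0.5252], [0.0000, 1.6082, -2.1871, 0.0643], [0.0000, 0.0000, 2.9698, 1.5220], [0.0000, 0.0000, 0.0000, 4.4050]]

v_1 = (4, -4, -3, 1, 4); ‖v_1‖ = 7.6158, so q_1 = (0.5252, -0.5252, -0.3939, 0.1313, 0.5252).
q_1·v_2 = 0.5252·(-4) + (-0.5252)·3 + (-0.3939)·2 + 0.1313·0 + 0.5252·(-2) = -5.5149.
u_2 = v_2 + 5.5149·q_1 = (-1.1034, 0.1034, -0.1724, 0.7241, 0.8966).
‖u_2‖ = 1.6082, so q_2 = (-0.6862, 0.0643, -0.1072, 0.4503, 0.5575).
q_1·v_3 = 0.5252·0 + (-0.5252)·(-1) + (-0.3939)·2 + 0.1313·(-3) + 0.5252·(-1) = -1.1818; q_2·v_3 = (-0.6862)·0 + 0.0643·(-1) + (-0.1072)·2 + 0.4503·(-3) + 0.5575·(-1) = -2.1871.
u_3 = v_3 + 1.1818·q_1 + 2.1871·q_2 = (-0.8800, -1.4800, 1.3000, -1.8600, 0.8400).
‖u_3‖ = 2.9698, so q_3 = (-0.2963, -0.4983, 0.4377, -0.6263, 0.2828).
q_1·v_4 = 0.5252·1 + (-0.5252)·1 + (-0.3939)·4 + 0.1313·0 + 0.5252·2 = -0.5252; q_2·v_4 = (-0.6862)·1 + 0.0643·1 + (-0.1072)·4 + 0.4503·0 + 0.5575·2 = 0.0643; q_3·v_4 = (-0.2963)·1 + (-0.4983)·1 + 0.4377·4 + (-0.6263)·0 + 0.2828·2 = 1.5220.
u_4 = v_4 + 0.5252·q_1 − 0.0643·q_2 − 1.5220·q_3 = (1.7710, 1.4785, 3.1338, 0.9932, 1.8095).
‖u_4‖ = 4.4050, so q_4 = (0.4020, 0.3356, 0.7114, 0.2255, 0.4108).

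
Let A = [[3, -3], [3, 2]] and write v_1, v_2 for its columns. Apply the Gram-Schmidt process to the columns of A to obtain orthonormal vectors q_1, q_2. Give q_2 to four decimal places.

q_2 = (-0.7071, 0.7071)

v_1 = (3, 3); ‖v_1‖ = 4.2426, so q_1 = (0.7071, 0.7071).
q_1·v_2 = 0.7071·(-3) + 0.7071·2 = -0.7071.
u_2 = v_2 + 0.7071·q_1 = (-2.5000, 2.5000).
‖u_2‖ = 3.5355, so q_2 = (-0.7071, 0.7071).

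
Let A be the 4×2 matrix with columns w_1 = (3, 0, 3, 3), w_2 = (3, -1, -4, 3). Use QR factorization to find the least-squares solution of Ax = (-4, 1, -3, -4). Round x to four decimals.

x = (-1.1848, -0.1683)

w_1 = (3, 0, 3, 3); ‖w_1‖ = 5.1962, so e_1 = (0.5774, 0.0000, 0.5774, 0.5774).
e_1·w_2 = 0.5774·3 + 0.0000·(-1) + 0.5774·(-4) + 0.5774·3 = 1.1547.
u_2 = w_2 − 1.1547·e_1 = (2.3333, -1.0000, -4.6667, 2.3333).
‖u_2‖ = 5.8023, so e_2 = (0.4021, -0.1723, -0.8043, 0.4021).
Qᵀb = (-6.3509, -0.9766).
Back-substitute: x_2 = -0.9766/5.8023 = -0.1683.
x_1 = (-6.3509 − 1.1547·(-0.1683))/5.1962 = -1.1848.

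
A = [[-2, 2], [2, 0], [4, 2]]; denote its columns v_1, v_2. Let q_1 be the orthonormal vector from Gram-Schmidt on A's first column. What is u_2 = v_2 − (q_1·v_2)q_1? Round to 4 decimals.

u_2 = (2.3333, -0.3333, 1.3333)

q_1 = v_1/‖v_1‖ = (-2, 2, 4)/4.8990 = (-0.4082, 0.4082, 0.8165).
r_{12} = q_1·v_2 = 0.8165.
u_2 = v_2 − 0.8165·q_1 = (2.3333, -0.3333, 1.3333).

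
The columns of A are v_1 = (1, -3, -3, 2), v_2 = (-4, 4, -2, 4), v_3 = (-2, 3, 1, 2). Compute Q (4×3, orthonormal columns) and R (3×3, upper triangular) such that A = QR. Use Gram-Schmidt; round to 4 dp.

Q = [[0.2085, -0.5436, 0.2743], [-0.6255, 0.5194, -0.0970], [-0.6255, -0.3141, 0.6540], [0.4170, 0.5798, 0.6983]], R = [[4.7958, -0.4170, -2.0851], [0.0000, 7.1990, 3.4908], [0.0000, 0.0000, 1.2110]]

v_1 = (1, -3, -3, 2); ‖v_1‖ = 4.7958, so q_1 = (0.2085, -0.6255, -0.6255, 0.4170).
q_1·v_2 = 0.2085·(-4) + (-0.6255)·4 + (-0.6255)·(-2) + 0.4170·4 = -0.4170.
u_2 = v_2 + 0.4170·q_1 = (-3.9130, 3.7391, -2.2609, 4.1739).
‖u_2‖ = 7.1990, so q_2 = (-0.5436, 0.5194, -0.3141, 0.5798).
q_1·v_3 = 0.2085·(-2) + (-0.6255)·3 + (-0.6255)·1 + 0.4170·2 = -2.0851; q_2·v_3 = (-0.5436)·(-2) + 0.5194·3 + (-0.3141)·1 + 0.5798·2 = 3.4908.
u_3 = v_3 + 2.0851·q_1 − 3.4908·q_2 = (0.3322, -0.1174, 0.7919, 0.8456).
‖u_3‖ = 1.2110, so q_3 = (0.2743, -0.0970, 0.6540, 0.6983).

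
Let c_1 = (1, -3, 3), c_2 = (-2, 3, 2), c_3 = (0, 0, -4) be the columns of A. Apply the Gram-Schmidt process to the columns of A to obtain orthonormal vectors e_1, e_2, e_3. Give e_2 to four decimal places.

e_2 = (-0.4386, 0.5582, 0.7044)

e_1 = c_1/‖c_1‖ = (1, -3, 3)/4.3589 = (0.2294, -0.6882, 0.6882).
r_{12} = e_1·c_2 = -1.1471.
u_2 = c_2 + 1.1471·e_1 = (-1.7368, 2.2105, 2.7895).
‖u_2‖ = 3.9603, so e_2 = (-0.4386, 0.5582, 0.7044).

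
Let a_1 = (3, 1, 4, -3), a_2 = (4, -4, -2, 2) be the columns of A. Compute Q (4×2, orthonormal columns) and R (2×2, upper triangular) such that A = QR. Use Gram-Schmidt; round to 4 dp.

q_1 = a_1/‖a_1‖ = (3, 1, 4, -3)/5.9161 = (0.5071, 0.1690, 0.6761, -0.5071).
r_{12} = q_1·a_2 = -1.0142.
u_2 = a_2 + 1.0142·q_1 = (4.5143, -3.8286, -1.3143, 1.4857).
‖u_2‖ = 6.2427, so q_2 = (0.7231, -0.6133, -0.2105, 0.2380).

Q = [[0.5071, 0.7231], [0.1690, -0.6133], [0.6761, -0.2105], [-0.5071, 0.2380]], R = [[5.9161, -1.0142], [0.0000, 6.2427]]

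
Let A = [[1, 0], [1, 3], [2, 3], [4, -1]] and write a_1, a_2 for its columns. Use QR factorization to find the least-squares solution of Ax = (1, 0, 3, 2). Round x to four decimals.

q_1 = a_1/‖a_1‖ = (1, 1, 2, 4)/4.6904 = (0.2132, 0.2132, 0.4264, 0.8528).
r_{12} = q_1·a_2 = 1.0660.
u_2 = a_2 − 1.0660·q_1 = (-0.2273, 2.7727, 2.5455, -1.9091).
‖u_2‖ = 4.2265, so q_2 = (-0.0538, 0.6560, 0.6023, -0.4517).
Qᵀb = (3.1980, 0.8496).
Back-substitute: x_2 = 0.8496/4.2265 = 0.2010.
x_1 = (3.1980 − 1.0660·0.2010)/4.6904 = 0.6361.

x = (0.6361, 0.2010)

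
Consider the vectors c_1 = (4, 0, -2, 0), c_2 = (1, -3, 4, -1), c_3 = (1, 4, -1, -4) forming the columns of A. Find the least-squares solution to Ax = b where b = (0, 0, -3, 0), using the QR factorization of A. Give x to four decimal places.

c_1 = (4, 0, -2, 0); ‖c_1‖ = 4.4721, so q_1 = (0.8944, 0.0000, -0.4472, 0.0000).
q_1·c_2 = 0.8944·1 + 0.0000·(-3) + (-0.4472)·4 + 0.0000·(-1) = -0.8944.
u_2 = c_2 + 0.8944·q_1 = (1.8000, -3.0000, 3.6000, -1.0000).
‖u_2‖ = 5.1186, so q_2 = (0.3517, -0.5861, 0.7033, -0.1954).
q_1·c_3 = 0.8944·1 + 0.0000·4 + (-0.4472)·(-1) + 0.0000·(-4) = 1.3416; q_2·c_3 = 0.3517·1 + (-0.5861)·4 + 0.7033·(-1) + (-0.1954)·(-4) = -1.9146.
u_3 = c_3 − 1.3416·q_1 + 1.9146·q_2 = (0.4733, 2.8779, 0.9466, -4.3740).
‖u_3‖ = 5.3418, so q_3 = (0.0886, 0.5387, 0.1772, -0.8188).
Qᵀb = (1.3416, -2.1100, -0.5316).
Back-substitute: x_3 = -0.5316/5.3418 = -0.0995.
x_2 = (-2.1100 + 1.9146·(-0.0995))/5.1186 = -0.4494.
x_1 = (1.3416 + 0.8944·(-0.4494) − 1.3416·(-0.0995))/4.4721 = 0.2400.

x = (0.2400, -0.4494, -0.0995)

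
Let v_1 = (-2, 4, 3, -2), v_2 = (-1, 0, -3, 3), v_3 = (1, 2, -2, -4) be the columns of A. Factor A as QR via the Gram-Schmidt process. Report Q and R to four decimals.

Q = [[-0.3482, -0.4799, 0.2109], [0.6963, 0.4230, 0.3129], [0.5222, -0.4880, -0.6890], [-0.3482, 0.5938, -0.6187]], R = [[5.7446, -2.2630, 1.3926], [0.0000, 3.7254, -1.0330], [0.0000, 0.0000, 4.6897]]

v_1 = (-2, 4, 3, -2); ‖v_1‖ = 5.7446, so q_1 = (-0.3482, 0.6963, 0.5222, -0.3482).
q_1·v_2 = (-0.3482)·(-1) + 0.6963·0 + 0.5222·(-3) + (-0.3482)·3 = -2.2630.
u_2 = v_2 + 2.2630·q_1 = (-1.7879, 1.5758, -1.8182, 2.2121).
‖u_2‖ = 3.7254, so q_2 = (-0.4799, 0.4230, -0.4880, 0.5938).
q_1·v_3 = (-0.3482)·1 + 0.6963·2 + 0.5222·(-2) + (-0.3482)·(-4) = 1.3926; q_2·v_3 = (-0.4799)·1 + 0.4230·2 + (-0.4880)·(-2) + 0.5938·(-4) = -1.0330.
u_3 = v_3 − 1.3926·q_1 + 1.0330·q_2 = (0.9891, 1.4672, -3.2314, -2.9017).
‖u_3‖ = 4.6897, so q_3 = (0.2109, 0.3129, -0.6890, -0.6187).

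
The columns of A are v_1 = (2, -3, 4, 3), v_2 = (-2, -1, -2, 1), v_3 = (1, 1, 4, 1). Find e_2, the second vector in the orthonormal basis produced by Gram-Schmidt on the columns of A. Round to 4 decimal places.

v_1 = (2, -3, 4, 3); ‖v_1‖ = 6.1644, so e_1 = (0.3244, -0.4867, 0.6489, 0.4867).
e_1·v_2 = 0.3244·(-2) + (-0.4867)·(-1) + 0.6489·(-2) + 0.4867·1 = -0.9733.
u_2 = v_2 + 0.9733·e_1 = (-1.6842, -1.4737, -1.3684, 1.4737).
‖u_2‖ = 3.0088, so e_2 = (-0.5598, -0.4898, -0.4548, 0.4898).

e_2 = (-0.5598, -0.4898, -0.4548, 0.4898)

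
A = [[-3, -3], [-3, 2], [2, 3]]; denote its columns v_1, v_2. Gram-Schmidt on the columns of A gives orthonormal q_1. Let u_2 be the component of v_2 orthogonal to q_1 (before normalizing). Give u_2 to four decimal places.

q_1 = v_1/‖v_1‖ = (-3, -3, 2)/4.6904 = (-0.6396, -0.6396, 0.4264).
r_{12} = q_1·v_2 = 1.9188.
u_2 = v_2 − 1.9188·q_1 = (-1.7727, 3.2273, 2.1818).

u_2 = (-1.7727, 3.2273, 2.1818)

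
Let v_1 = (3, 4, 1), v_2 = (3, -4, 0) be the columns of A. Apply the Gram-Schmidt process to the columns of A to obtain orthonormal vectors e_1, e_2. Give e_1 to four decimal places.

e_1 = (0.5883, 0.7845, 0.1961)

v_1 = (3, 4, 1); ‖v_1‖ = 5.0990, so e_1 = (0.5883, 0.7845, 0.1961).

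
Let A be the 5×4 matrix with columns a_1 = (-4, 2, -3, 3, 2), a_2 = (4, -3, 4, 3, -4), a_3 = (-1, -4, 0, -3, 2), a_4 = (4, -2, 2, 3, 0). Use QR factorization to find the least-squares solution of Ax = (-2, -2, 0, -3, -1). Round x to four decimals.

x = (-0.0306, 0.4862, 0.5533, -0.9004)

a_1 = (-4, 2, -3, 3, 2); ‖a_1‖ = 6.4807, so e_1 = (-0.6172, 0.3086, -0.4629, 0.4629, 0.3086).
e_1·a_2 = (-0.6172)·4 + 0.3086·(-3) + (-0.4629)·4 + 0.4629·3 + 0.3086·(-4) = -5.0920.
u_2 = a_2 + 5.0920·e_1 = (0.8571, -1.4286, 1.6429, 5.3571, -2.4286).
‖u_2‖ = 6.3302, so e_2 = (0.1354, -0.2257, 0.2595, 0.8463, -0.3836).
e_1·a_3 = (-0.6172)·(-1) + 0.3086·(-4) + (-0.4629)·0 + 0.4629·(-3) + 0.3086·2 = -1.3887; e_2·a_3 = 0.1354·(-1) + (-0.2257)·(-4) + 0.2595·0 + 0.8463·(-3) + (-0.3836)·2 = -2.5389.
u_3 = a_3 + 1.3887·e_1 + 2.5389·e_2 = (-1.5134, -4.1444, 0.0160, -0.2086, 1.4545).
‖u_3‖ = 4.6503, so e_3 = (-0.3254, -0.8912, 0.0034, -0.0448, 0.3128).
e_1·a_4 = (-0.6172)·4 + 0.3086·(-2) + (-0.4629)·2 + 0.4629·3 + 0.3086·0 = -2.6232; e_2·a_4 = 0.1354·4 + (-0.2257)·(-2) + 0.2595·2 + 0.8463·3 + (-0.3836)·0 = 4.0509; e_3·a_4 = (-0.3254)·4 + (-0.8912)·(-2) + 0.0034·2 + (-0.0448)·3 + 0.3128·0 = 0.3530.
u_4 = a_4 + 2.6232·e_1 − 4.0509·e_2 − 0.3530·e_3 = (1.9473, 0.0383, -0.2668, 0.8019, 2.2532).
‖u_4‖ = 3.0959, so e_4 = (0.6290, 0.0124, -0.0862, 0.2590, 0.7278).
Qᵀb = (-1.0801, -1.9747, 2.2550, -2.7876).
Back-substitute: x_4 = -2.7876/3.0959 = -0.9004.
x_3 = (2.2550 − 0.3530·(-0.9004))/4.6503 = 0.5533.
x_2 = (-1.9747 + 2.5389·0.5533 − 4.0509·(-0.9004))/6.3302 = 0.4862.
x_1 = (-1.0801 + 5.0920·0.4862 + 1.3887·0.5533 + 2.6232·(-0.9004))/6.4807 = -0.0306.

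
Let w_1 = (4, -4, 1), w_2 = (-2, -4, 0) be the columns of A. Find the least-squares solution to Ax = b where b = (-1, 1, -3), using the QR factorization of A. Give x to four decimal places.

x = (-0.3423, 0.0369)

w_1 = (4, -4, 1); ‖w_1‖ = 5.7446, so q_1 = (0.6963, -0.6963, 0.1741).
q_1·w_2 = 0.6963·(-2) + (-0.6963)·(-4) + 0.1741·0 = 1.3926.
u_2 = w_2 − 1.3926·q_1 = (-2.9697, -3.0303, -0.2424).
‖u_2‖ = 4.2498, so q_2 = (-0.6988, -0.7130, -0.0570).
Qᵀb = (-1.9149, 0.1569).
Back-substitute: x_2 = 0.1569/4.2498 = 0.0369.
x_1 = (-1.9149 − 1.3926·0.0369)/5.7446 = -0.3423.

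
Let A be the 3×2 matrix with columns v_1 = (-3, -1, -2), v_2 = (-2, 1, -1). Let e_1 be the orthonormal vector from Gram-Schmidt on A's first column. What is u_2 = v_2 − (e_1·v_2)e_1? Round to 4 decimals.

e_1 = v_1/‖v_1‖ = (-3, -1, -2)/3.7417 = (-0.8018, -0.2673, -0.5345).
r_{12} = e_1·v_2 = 1.8708.
u_2 = v_2 − 1.8708·e_1 = (-0.5000, 1.5000, 0.0000).

u_2 = (-0.5000, 1.5000, 0.0000)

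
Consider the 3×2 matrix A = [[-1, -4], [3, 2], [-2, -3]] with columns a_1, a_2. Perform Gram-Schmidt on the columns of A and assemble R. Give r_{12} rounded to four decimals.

r_{12} = 4.2762

e_1 = a_1/‖a_1‖ = (-1, 3, -2)/3.7417 = (-0.2673, 0.8018, -0.5345).
r_{12} = e_1·a_2 = 4.2762.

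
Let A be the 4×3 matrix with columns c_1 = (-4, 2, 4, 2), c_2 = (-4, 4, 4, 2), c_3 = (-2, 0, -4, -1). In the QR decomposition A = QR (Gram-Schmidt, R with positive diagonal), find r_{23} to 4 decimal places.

r_{23} = 0.5270

q_1 = c_1/‖c_1‖ = (-4, 2, 4, 2)/6.3246 = (-0.6325, 0.3162, 0.6325, 0.3162).
r_{12} = q_1·c_2 = 6.9570.
u_2 = c_2 − 6.9570·q_1 = (0.4000, 1.8000, -0.4000, -0.2000).
‖u_2‖ = 1.8974, so q_2 = (0.2108, 0.9487, -0.2108, -0.1054).
r_{23} = q_2·c_3 = 0.5270.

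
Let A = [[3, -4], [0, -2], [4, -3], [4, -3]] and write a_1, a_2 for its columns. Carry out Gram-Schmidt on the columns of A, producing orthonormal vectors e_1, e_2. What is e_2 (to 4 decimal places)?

e_2 = (-0.5403, -0.7912, 0.2026, 0.2026)

e_1 = a_1/‖a_1‖ = (3, 0, 4, 4)/6.4031 = (0.4685, 0.0000, 0.6247, 0.6247).
r_{12} = e_1·a_2 = -5.6223.
u_2 = a_2 + 5.6223·e_1 = (-1.3659, -2.0000, 0.5122, 0.5122).
‖u_2‖ = 2.5279, so e_2 = (-0.5403, -0.7912, 0.2026, 0.2026).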